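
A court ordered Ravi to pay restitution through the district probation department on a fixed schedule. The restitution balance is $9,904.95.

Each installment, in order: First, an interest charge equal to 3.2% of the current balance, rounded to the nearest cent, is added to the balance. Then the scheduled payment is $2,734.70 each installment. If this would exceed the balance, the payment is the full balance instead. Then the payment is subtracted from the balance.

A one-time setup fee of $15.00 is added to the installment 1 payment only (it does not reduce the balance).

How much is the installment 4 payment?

$2,494.50

Installment 1: $9,904.95 +$316.96 interest = $10,221.91; pay $2,734.70 (+ $15.00 fee) → $7,487.21
Installment 2: $7,487.21 +$239.59 interest = $7,726.80; pay $2,734.70 → $4,992.10
Installment 3: $4,992.10 +$159.75 interest = $5,151.85; pay $2,734.70 → $2,417.15
Installment 4: $2,417.15 +$77.35 interest = $2,494.50; pay $2,494.50 → $0.00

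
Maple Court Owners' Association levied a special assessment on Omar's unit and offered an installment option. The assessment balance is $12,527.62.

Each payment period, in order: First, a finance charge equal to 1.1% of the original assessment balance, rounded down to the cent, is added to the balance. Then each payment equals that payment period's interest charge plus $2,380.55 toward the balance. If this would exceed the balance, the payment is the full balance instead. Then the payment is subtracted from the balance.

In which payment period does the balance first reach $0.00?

6

# | Opening | Interest | Payment | End bal
1 | $12,527.62 | $137.80 | $2,518.35 | $10,147.07
2 | $10,147.07 | $137.80 | $2,518.35 | $7,766.52
3 | $7,766.52 | $137.80 | $2,518.35 | $5,385.97
4 | $5,385.97 | $137.80 | $2,518.35 | $3,005.42
5 | $3,005.42 | $137.80 | $2,518.35 | $624.87
6 | $624.87 | $137.80 | $762.67 | $0.00
Balance reaches $0.00 in payment period 6.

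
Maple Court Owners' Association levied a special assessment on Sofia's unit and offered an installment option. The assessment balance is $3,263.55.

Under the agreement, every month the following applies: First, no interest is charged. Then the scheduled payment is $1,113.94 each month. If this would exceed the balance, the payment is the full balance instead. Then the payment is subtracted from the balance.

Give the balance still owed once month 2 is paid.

Month 1: opening $3,263.55; payment $1,113.94; balance $2,149.61
Month 2: opening $2,149.61; payment $1,113.94; balance $1,035.67

$1,035.67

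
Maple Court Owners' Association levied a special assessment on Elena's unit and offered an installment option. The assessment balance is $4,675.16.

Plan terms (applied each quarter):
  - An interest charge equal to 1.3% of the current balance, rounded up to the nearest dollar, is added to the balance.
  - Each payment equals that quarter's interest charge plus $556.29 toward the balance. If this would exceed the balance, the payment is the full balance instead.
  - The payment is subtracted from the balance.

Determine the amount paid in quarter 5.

Quarter 1: opening $4,675.16; interest $61.00 → $4,736.16; payment $617.29; balance $4,118.87
Quarter 2: opening $4,118.87; interest $54.00 → $4,172.87; payment $610.29; balance $3,562.58
Quarter 3: opening $3,562.58; interest $47.00 → $3,609.58; payment $603.29; balance $3,006.29
Quarter 4: opening $3,006.29; interest $40.00 → $3,046.29; payment $596.29; balance $2,450.00
Quarter 5: opening $2,450.00; interest $32.00 → $2,482.00; payment $588.29; balance $1,893.71

$588.29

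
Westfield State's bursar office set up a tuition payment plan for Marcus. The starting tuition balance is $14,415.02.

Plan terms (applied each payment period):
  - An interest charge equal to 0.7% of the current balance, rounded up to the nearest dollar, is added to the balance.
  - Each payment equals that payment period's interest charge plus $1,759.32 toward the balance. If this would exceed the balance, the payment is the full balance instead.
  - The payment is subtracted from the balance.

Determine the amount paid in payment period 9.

$343.46

# | Opening | Interest | Payment | End bal
1 | $14,415.02 | $101.00 | $1,860.32 | $12,655.70
2 | $12,655.70 | $89.00 | $1,848.32 | $10,896.38
3 | $10,896.38 | $77.00 | $1,836.32 | $9,137.06
4 | $9,137.06 | $64.00 | $1,823.32 | $7,377.74
5 | $7,377.74 | $52.00 | $1,811.32 | $5,618.42
6 | $5,618.42 | $40.00 | $1,799.32 | $3,859.10
7 | $3,859.10 | $28.00 | $1,787.32 | $2,099.78
8 | $2,099.78 | $15.00 | $1,774.32 | $340.46
9 | $340.46 | $3.00 | $343.46 | $0.00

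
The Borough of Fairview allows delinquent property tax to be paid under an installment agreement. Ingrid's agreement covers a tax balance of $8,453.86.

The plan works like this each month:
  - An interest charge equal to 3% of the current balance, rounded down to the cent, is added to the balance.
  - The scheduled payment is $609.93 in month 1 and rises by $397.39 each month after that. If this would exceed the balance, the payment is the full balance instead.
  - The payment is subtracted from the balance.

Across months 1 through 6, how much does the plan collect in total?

Month 1: $8,453.86 +$253.61 interest = $8,707.47; pay $609.93 → $8,097.54
Month 2: $8,097.54 +$242.92 interest = $8,340.46; pay $1,007.32 → $7,333.14
Month 3: $7,333.14 +$219.99 interest = $7,553.13; pay $1,404.71 → $6,148.42
Month 4: $6,148.42 +$184.45 interest = $6,332.87; pay $1,802.10 → $4,530.77
Month 5: $4,530.77 +$135.92 interest = $4,666.69; pay $2,199.49 → $2,467.20
Month 6: $2,467.20 +$74.01 interest = $2,541.21; pay $2,541.21 → $0.00
Total paid: $9,564.76

$9,564.76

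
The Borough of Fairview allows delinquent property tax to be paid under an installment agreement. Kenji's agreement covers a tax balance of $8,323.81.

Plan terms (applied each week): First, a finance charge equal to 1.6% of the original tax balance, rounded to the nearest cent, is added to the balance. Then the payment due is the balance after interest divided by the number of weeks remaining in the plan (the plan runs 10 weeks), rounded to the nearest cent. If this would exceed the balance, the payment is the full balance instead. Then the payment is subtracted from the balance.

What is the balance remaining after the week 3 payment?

$6,140.01

Week 1: $8,323.81 +$133.18 interest = $8,456.99; pay $845.70 → $7,611.29
Week 2: $7,611.29 +$133.18 interest = $7,744.47; pay $860.50 → $6,883.97
Week 3: $6,883.97 +$133.18 interest = $7,017.15; pay $877.14 → $6,140.01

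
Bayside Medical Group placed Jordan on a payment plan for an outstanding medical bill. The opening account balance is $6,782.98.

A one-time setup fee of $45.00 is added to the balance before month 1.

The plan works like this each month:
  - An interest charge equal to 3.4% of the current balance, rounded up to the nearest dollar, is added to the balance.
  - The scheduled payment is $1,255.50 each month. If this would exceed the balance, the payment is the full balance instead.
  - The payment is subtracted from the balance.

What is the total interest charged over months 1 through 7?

$856.00

Month 1: $6,827.98 +$233.00 interest = $7,060.98; pay $1,255.50 → $5,805.48
Month 2: $5,805.48 +$198.00 interest = $6,003.48; pay $1,255.50 → $4,747.98
Month 3: $4,747.98 +$162.00 interest = $4,909.98; pay $1,255.50 → $3,654.48
Month 4: $3,654.48 +$125.00 interest = $3,779.48; pay $1,255.50 → $2,523.98
Month 5: $2,523.98 +$86.00 interest = $2,609.98; pay $1,255.50 → $1,354.48
Month 6: $1,354.48 +$47.00 interest = $1,401.48; pay $1,255.50 → $145.98
Month 7: $145.98 +$5.00 interest = $150.98; pay $150.98 → $0.00
Total interest: $233.00 + $198.00 + $162.00 + $125.00 + $86.00 + $47.00 + $5.00 = $856.00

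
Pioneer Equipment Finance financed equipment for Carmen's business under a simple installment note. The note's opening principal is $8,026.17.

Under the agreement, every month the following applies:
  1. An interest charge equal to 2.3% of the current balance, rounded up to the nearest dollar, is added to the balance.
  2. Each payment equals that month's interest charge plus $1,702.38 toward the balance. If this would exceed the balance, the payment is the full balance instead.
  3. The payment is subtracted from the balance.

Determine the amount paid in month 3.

Month 1: opening $8,026.17; interest $185.00 → $8,211.17; payment $1,887.38; balance $6,323.79
Month 2: opening $6,323.79; interest $146.00 → $6,469.79; payment $1,848.38; balance $4,621.41
Month 3: opening $4,621.41; interest $107.00 → $4,728.41; payment $1,809.38; balance $2,919.03

$1,809.38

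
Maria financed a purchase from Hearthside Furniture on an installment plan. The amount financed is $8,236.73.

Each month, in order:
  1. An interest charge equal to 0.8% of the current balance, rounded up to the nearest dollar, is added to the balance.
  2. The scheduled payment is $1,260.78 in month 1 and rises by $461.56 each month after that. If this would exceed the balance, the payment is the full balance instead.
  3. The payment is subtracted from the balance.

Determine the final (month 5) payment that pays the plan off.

$622.25

Month 1: opening $8,236.73; interest $66.00 → $8,302.73; payment $1,260.78; balance $7,041.95
Month 2: opening $7,041.95; interest $57.00 → $7,098.95; payment $1,722.34; balance $5,376.61
Month 3: opening $5,376.61; interest $44.00 → $5,420.61; payment $2,183.90; balance $3,236.71
Month 4: opening $3,236.71; interest $26.00 → $3,262.71; payment $2,645.46; balance $617.25
Month 5: opening $617.25; interest $5.00 → $622.25; payment $622.25; balance $0.00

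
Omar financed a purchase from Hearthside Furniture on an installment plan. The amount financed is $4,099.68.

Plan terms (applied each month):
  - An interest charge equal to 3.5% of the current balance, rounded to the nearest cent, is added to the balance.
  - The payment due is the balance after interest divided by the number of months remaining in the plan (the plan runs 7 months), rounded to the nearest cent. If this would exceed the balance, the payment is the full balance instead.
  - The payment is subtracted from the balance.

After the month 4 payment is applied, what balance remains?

$2,016.21

Month 1: $4,099.68 +$143.49 interest = $4,243.17; pay $606.17 → $3,637.00
Month 2: $3,637.00 +$127.30 interest = $3,764.30; pay $627.38 → $3,136.92
Month 3: $3,136.92 +$109.79 interest = $3,246.71; pay $649.34 → $2,597.37
Month 4: $2,597.37 +$90.91 interest = $2,688.28; pay $672.07 → $2,016.21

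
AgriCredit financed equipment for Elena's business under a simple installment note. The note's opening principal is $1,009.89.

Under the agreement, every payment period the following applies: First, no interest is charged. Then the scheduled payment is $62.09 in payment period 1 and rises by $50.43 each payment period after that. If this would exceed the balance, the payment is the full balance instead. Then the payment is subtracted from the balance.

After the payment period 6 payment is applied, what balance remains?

$0.00

Payment period 1: opening $1,009.89; payment $62.09; balance $947.80
Payment period 2: opening $947.80; payment $112.52; balance $835.28
Payment period 3: opening $835.28; payment $162.95; balance $672.33
Payment period 4: opening $672.33; payment $213.38; balance $458.95
Payment period 5: opening $458.95; payment $263.81; balance $195.14
Payment period 6: opening $195.14; payment $195.14; balance $0.00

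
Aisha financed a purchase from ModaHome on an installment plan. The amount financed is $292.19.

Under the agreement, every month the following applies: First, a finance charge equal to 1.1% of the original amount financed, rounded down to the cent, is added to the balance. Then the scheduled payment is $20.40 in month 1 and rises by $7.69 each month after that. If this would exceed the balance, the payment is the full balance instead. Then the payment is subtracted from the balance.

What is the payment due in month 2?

$28.09

Month 1: $292.19 +$3.21 interest = $295.40; pay $20.40 → $275.00
Month 2: $275.00 +$3.21 interest = $278.21; pay $28.09 → $250.12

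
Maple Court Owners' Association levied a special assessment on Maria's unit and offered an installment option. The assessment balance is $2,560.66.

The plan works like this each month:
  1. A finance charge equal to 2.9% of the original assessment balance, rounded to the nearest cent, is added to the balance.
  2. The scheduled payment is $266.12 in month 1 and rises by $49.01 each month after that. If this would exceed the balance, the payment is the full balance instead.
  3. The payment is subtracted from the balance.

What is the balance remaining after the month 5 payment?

Month 1: $2,560.66 +$74.26 interest = $2,634.92; pay $266.12 → $2,368.80
Month 2: $2,368.80 +$74.26 interest = $2,443.06; pay $315.13 → $2,127.93
Month 3: $2,127.93 +$74.26 interest = $2,202.19; pay $364.14 → $1,838.05
Month 4: $1,838.05 +$74.26 interest = $1,912.31; pay $413.15 → $1,499.16
Month 5: $1,499.16 +$74.26 interest = $1,573.42; pay $462.16 → $1,111.26

$1,111.26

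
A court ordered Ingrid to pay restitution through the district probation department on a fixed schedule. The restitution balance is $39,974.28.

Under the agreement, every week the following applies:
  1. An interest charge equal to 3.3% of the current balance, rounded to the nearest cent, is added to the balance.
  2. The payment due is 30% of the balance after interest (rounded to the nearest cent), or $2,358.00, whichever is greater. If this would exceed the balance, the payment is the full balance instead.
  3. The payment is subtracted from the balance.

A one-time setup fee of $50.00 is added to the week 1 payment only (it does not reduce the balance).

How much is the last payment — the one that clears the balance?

Week 1: opening $39,974.28; interest $1,319.15 → $41,293.43; payment $12,388.03 (+ $50.00 fee); balance $28,905.40
Week 2: opening $28,905.40; interest $953.88 → $29,859.28; payment $8,957.78; balance $20,901.50
Week 3: opening $20,901.50; interest $689.75 → $21,591.25; payment $6,477.38; balance $15,113.87
Week 4: opening $15,113.87; interest $498.76 → $15,612.63; payment $4,683.79; balance $10,928.84
Week 5: opening $10,928.84; interest $360.65 → $11,289.49; payment $3,386.85; balance $7,902.64
Week 6: opening $7,902.64; interest $260.79 → $8,163.43; payment $2,449.03; balance $5,714.40
Week 7: opening $5,714.40; interest $188.58 → $5,902.98; payment $2,358.00; balance $3,544.98
Week 8: opening $3,544.98; interest $116.98 → $3,661.96; payment $2,358.00; balance $1,303.96
Week 9: opening $1,303.96; interest $43.03 → $1,346.99; payment $1,346.99; balance $0.00

$1,346.99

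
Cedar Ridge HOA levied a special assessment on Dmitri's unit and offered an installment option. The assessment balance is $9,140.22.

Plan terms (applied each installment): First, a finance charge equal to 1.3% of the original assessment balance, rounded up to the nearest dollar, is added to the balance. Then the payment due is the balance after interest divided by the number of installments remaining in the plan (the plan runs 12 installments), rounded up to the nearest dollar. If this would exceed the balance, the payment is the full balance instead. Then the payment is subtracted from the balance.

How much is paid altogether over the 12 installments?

Installment 1: opening $9,140.22; interest $119.00 → $9,259.22; payment $772.00; balance $8,487.22
Installment 2: opening $8,487.22; interest $119.00 → $8,606.22; payment $783.00; balance $7,823.22
Installment 3: opening $7,823.22; interest $119.00 → $7,942.22; payment $795.00; balance $7,147.22
Installment 4: opening $7,147.22; interest $119.00 → $7,266.22; payment $808.00; balance $6,458.22
Installment 5: opening $6,458.22; interest $119.00 → $6,577.22; payment $823.00; balance $5,754.22
Installment 6: opening $5,754.22; interest $119.00 → $5,873.22; payment $840.00; balance $5,033.22
Installment 7: opening $5,033.22; interest $119.00 → $5,152.22; payment $859.00; balance $4,293.22
Installment 8: opening $4,293.22; interest $119.00 → $4,412.22; payment $883.00; balance $3,529.22
Installment 9: opening $3,529.22; interest $119.00 → $3,648.22; payment $913.00; balance $2,735.22
Installment 10: opening $2,735.22; interest $119.00 → $2,854.22; payment $952.00; balance $1,902.22
Installment 11: opening $1,902.22; interest $119.00 → $2,021.22; payment $1,011.00; balance $1,010.22
Installment 12: opening $1,010.22; interest $119.00 → $1,129.22; payment $1,129.22; balance $0.00
Total paid: $10,568.22

$10,568.22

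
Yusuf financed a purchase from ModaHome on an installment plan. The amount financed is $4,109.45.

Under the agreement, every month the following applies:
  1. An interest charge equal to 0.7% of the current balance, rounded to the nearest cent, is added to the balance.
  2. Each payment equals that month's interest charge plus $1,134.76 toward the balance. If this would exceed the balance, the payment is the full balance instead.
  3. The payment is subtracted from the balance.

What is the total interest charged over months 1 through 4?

Month 1: opening $4,109.45; interest $28.77 → $4,138.22; payment $1,163.53; balance $2,974.69
Month 2: opening $2,974.69; interest $20.82 → $2,995.51; payment $1,155.58; balance $1,839.93
Month 3: opening $1,839.93; interest $12.88 → $1,852.81; payment $1,147.64; balance $705.17
Month 4: opening $705.17; interest $4.94 → $710.11; payment $710.11; balance $0.00
Total interest: $28.77 + $20.82 + $12.88 + $4.94 = $67.41

$67.41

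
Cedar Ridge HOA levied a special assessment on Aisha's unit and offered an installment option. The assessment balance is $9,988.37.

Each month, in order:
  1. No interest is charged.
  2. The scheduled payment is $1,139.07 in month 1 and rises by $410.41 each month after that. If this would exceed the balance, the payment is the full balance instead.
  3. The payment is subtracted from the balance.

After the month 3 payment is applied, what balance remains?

Month 1: opening $9,988.37; payment $1,139.07; balance $8,849.30
Month 2: opening $8,849.30; payment $1,549.48; balance $7,299.82
Month 3: opening $7,299.82; payment $1,959.89; balance $5,339.93

$5,339.93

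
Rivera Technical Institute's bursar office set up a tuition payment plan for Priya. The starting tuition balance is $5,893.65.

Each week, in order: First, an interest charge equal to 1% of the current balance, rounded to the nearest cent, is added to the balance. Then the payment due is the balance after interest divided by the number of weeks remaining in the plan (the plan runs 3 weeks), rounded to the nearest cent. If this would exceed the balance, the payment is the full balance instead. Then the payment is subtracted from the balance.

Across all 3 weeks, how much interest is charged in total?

$118.66

Week 1: $5,893.65 +$58.94 interest = $5,952.59; pay $1,984.20 → $3,968.39
Week 2: $3,968.39 +$39.68 interest = $4,008.07; pay $2,004.04 → $2,004.03
Week 3: $2,004.03 +$20.04 interest = $2,024.07; pay $2,024.07 → $0.00
Total interest: $58.94 + $39.68 + $20.04 = $118.66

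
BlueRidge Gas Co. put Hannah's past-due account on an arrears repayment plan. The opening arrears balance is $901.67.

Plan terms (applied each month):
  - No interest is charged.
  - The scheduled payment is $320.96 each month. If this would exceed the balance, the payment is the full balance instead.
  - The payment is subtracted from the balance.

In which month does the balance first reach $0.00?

3

Month 1: $901.67 − $320.96 → $580.71
Month 2: $580.71 − $320.96 → $259.75
Month 3: $259.75 − $259.75 → $0.00
Balance reaches $0.00 in month 3.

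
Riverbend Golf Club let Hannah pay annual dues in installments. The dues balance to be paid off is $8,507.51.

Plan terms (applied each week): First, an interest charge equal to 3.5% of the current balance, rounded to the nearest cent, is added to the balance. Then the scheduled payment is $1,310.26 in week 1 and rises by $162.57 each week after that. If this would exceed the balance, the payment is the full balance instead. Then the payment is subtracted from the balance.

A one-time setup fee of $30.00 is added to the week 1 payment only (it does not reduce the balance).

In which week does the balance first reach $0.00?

Week 1: $8,507.51 +$297.76 interest = $8,805.27; pay $1,310.26 (+ $30.00 fee) → $7,495.01
Week 2: $7,495.01 +$262.33 interest = $7,757.34; pay $1,472.83 → $6,284.51
Week 3: $6,284.51 +$219.96 interest = $6,504.47; pay $1,635.40 → $4,869.07
Week 4: $4,869.07 +$170.42 interest = $5,039.49; pay $1,797.97 → $3,241.52
Week 5: $3,241.52 +$113.45 interest = $3,354.97; pay $1,960.54 → $1,394.43
Week 6: $1,394.43 +$48.81 interest = $1,443.24; pay $1,443.24 → $0.00
Balance reaches $0.00 in week 6.

6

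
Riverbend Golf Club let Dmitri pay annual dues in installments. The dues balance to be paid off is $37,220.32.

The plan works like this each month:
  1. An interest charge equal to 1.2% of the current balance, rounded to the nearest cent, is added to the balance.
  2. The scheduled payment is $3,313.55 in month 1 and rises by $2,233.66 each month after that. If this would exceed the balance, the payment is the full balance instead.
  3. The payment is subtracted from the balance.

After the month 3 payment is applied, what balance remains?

Month 1: $37,220.32 +$446.64 interest = $37,666.96; pay $3,313.55 → $34,353.41
Month 2: $34,353.41 +$412.24 interest = $34,765.65; pay $5,547.21 → $29,218.44
Month 3: $29,218.44 +$350.62 interest = $29,569.06; pay $7,780.87 → $21,788.19

$21,788.19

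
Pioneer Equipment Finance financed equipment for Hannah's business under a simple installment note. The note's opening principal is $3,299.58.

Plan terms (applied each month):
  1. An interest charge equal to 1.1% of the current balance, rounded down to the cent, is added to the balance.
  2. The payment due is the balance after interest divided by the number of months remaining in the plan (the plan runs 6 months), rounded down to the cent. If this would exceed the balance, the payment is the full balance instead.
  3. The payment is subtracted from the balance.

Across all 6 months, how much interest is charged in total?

# | Opening | Interest | Payment | End bal
1 | $3,299.58 | $36.29 | $555.97 | $2,779.90
2 | $2,779.90 | $30.57 | $562.09 | $2,248.38
3 | $2,248.38 | $24.73 | $568.27 | $1,704.84
4 | $1,704.84 | $18.75 | $574.53 | $1,149.06
5 | $1,149.06 | $12.63 | $580.84 | $580.85
6 | $580.85 | $6.38 | $587.23 | $0.00
Total interest: $36.29 + $30.57 + $24.73 + $18.75 + $12.63 + $6.38 = $129.35

$129.35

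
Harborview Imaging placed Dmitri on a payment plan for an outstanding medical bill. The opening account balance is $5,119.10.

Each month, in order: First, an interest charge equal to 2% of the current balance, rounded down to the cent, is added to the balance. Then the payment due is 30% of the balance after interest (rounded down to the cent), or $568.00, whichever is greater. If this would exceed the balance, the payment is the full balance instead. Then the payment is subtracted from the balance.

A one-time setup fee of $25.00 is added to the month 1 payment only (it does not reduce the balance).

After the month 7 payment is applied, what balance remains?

Month 1: $5,119.10 +$102.38 interest = $5,221.48; pay $1,566.44 (+ $25.00 fee) → $3,655.04
Month 2: $3,655.04 +$73.10 interest = $3,728.14; pay $1,118.44 → $2,609.70
Month 3: $2,609.70 +$52.19 interest = $2,661.89; pay $798.56 → $1,863.33
Month 4: $1,863.33 +$37.26 interest = $1,900.59; pay $570.17 → $1,330.42
Month 5: $1,330.42 +$26.60 interest = $1,357.02; pay $568.00 → $789.02
Month 6: $789.02 +$15.78 interest = $804.80; pay $568.00 → $236.80
Month 7: $236.80 +$4.73 interest = $241.53; pay $241.53 → $0.00

$0.00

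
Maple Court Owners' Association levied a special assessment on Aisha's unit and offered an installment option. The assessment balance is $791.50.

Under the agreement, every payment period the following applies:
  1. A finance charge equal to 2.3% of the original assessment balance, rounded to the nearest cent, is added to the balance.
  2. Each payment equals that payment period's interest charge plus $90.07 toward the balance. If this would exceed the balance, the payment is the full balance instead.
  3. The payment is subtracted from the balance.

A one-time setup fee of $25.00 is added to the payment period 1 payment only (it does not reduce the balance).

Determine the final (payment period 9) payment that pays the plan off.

Payment period 1: $791.50 +$18.20 interest = $809.70; pay $108.27 (+ $25.00 fee) → $701.43
Payment period 2: $701.43 +$18.20 interest = $719.63; pay $108.27 → $611.36
Payment period 3: $611.36 +$18.20 interest = $629.56; pay $108.27 → $521.29
Payment period 4: $521.29 +$18.20 interest = $539.49; pay $108.27 → $431.22
Payment period 5: $431.22 +$18.20 interest = $449.42; pay $108.27 → $341.15
Payment period 6: $341.15 +$18.20 interest = $359.35; pay $108.27 → $251.08
Payment period 7: $251.08 +$18.20 interest = $269.28; pay $108.27 → $161.01
Payment period 8: $161.01 +$18.20 interest = $179.21; pay $108.27 → $70.94
Payment period 9: $70.94 +$18.20 interest = $89.14; pay $89.14 → $0.00

$89.14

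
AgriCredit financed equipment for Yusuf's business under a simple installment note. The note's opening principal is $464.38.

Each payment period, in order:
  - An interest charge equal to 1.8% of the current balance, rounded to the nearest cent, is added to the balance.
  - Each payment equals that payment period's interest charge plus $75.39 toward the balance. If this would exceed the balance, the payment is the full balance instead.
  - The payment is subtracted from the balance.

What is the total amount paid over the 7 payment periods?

$494.39

# | Opening | Interest | Payment | End bal
1 | $464.38 | $8.36 | $83.75 | $388.99
2 | $388.99 | $7.00 | $82.39 | $313.60
3 | $313.60 | $5.64 | $81.03 | $238.21
4 | $238.21 | $4.29 | $79.68 | $162.82
5 | $162.82 | $2.93 | $78.32 | $87.43
6 | $87.43 | $1.57 | $76.96 | $12.04
7 | $12.04 | $0.22 | $12.26 | $0.00
Total paid: $494.39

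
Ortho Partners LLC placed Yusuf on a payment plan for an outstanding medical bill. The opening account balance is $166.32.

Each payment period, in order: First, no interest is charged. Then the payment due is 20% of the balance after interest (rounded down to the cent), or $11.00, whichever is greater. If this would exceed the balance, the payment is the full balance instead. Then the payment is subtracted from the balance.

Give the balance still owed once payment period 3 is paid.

$85.16

# | Opening | Payment | End bal
1 | $166.32 | $33.26 | $133.06
2 | $133.06 | $26.61 | $106.45
3 | $106.45 | $21.29 | $85.16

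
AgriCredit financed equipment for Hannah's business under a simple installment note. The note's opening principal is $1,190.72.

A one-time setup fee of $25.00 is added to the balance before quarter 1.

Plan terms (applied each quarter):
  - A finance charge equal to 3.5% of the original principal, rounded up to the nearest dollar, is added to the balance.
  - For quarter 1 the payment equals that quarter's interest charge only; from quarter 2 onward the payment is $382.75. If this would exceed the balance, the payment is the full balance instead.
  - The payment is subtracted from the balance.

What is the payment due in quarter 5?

Quarter 1: opening $1,215.72; interest $42.00 → $1,257.72; payment $42.00; balance $1,215.72
Quarter 2: opening $1,215.72; interest $42.00 → $1,257.72; payment $382.75; balance $874.97
Quarter 3: opening $874.97; interest $42.00 → $916.97; payment $382.75; balance $534.22
Quarter 4: opening $534.22; interest $42.00 → $576.22; payment $382.75; balance $193.47
Quarter 5: opening $193.47; interest $42.00 → $235.47; payment $235.47; balance $0.00

$235.47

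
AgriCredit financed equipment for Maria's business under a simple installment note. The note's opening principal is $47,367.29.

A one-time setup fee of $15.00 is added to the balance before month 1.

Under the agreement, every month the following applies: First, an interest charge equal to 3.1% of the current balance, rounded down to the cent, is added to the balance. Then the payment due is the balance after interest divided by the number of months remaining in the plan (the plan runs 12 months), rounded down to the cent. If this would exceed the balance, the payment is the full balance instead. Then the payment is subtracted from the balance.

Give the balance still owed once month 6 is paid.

# | Opening | Interest | Payment | End bal
1 | $47,382.29 | $1,468.85 | $4,070.92 | $44,780.22
2 | $44,780.22 | $1,388.18 | $4,197.12 | $41,971.28
3 | $41,971.28 | $1,301.10 | $4,327.23 | $38,945.15
4 | $38,945.15 | $1,207.29 | $4,461.38 | $35,691.06
5 | $35,691.06 | $1,106.42 | $4,599.68 | $32,197.80
6 | $32,197.80 | $998.13 | $4,742.27 | $28,453.66

$28,453.66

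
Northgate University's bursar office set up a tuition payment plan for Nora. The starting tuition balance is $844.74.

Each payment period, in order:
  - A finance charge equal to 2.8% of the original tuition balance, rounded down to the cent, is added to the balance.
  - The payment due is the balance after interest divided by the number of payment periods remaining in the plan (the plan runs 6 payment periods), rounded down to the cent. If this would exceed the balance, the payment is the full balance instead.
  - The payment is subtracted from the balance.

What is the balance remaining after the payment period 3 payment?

$466.13

Payment period 1: opening $844.74; interest $23.65 → $868.39; payment $144.73; balance $723.66
Payment period 2: opening $723.66; interest $23.65 → $747.31; payment $149.46; balance $597.85
Payment period 3: opening $597.85; interest $23.65 → $621.50; payment $155.37; balance $466.13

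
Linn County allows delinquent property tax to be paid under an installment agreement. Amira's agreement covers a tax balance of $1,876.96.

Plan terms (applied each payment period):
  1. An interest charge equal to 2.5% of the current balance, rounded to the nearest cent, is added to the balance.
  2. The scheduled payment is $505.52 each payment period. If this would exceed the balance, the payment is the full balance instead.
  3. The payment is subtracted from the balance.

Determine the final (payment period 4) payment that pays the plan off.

$478.15

Payment period 1: opening $1,876.96; interest $46.92 → $1,923.88; payment $505.52; balance $1,418.36
Payment period 2: opening $1,418.36; interest $35.46 → $1,453.82; payment $505.52; balance $948.30
Payment period 3: opening $948.30; interest $23.71 → $972.01; payment $505.52; balance $466.49
Payment period 4: opening $466.49; interest $11.66 → $478.15; payment $478.15; balance $0.00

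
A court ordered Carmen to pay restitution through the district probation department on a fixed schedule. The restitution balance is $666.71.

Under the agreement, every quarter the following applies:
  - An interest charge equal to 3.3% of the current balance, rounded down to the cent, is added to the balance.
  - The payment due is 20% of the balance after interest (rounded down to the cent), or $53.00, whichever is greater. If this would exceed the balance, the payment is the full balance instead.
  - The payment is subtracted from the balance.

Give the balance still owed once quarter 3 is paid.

Quarter 1: opening $666.71; interest $22.00 → $688.71; payment $137.74; balance $550.97
Quarter 2: opening $550.97; interest $18.18 → $569.15; payment $113.83; balance $455.32
Quarter 3: opening $455.32; interest $15.02 → $470.34; payment $94.06; balance $376.28

$376.28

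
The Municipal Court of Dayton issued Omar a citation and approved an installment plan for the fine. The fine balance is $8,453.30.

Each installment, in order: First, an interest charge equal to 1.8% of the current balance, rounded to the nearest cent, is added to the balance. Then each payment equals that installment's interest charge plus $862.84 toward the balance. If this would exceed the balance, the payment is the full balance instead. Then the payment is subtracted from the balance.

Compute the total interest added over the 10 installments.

Installment 1: opening $8,453.30; interest $152.16 → $8,605.46; payment $1,015.00; balance $7,590.46
Installment 2: opening $7,590.46; interest $136.63 → $7,727.09; payment $999.47; balance $6,727.62
Installment 3: opening $6,727.62; interest $121.10 → $6,848.72; payment $983.94; balance $5,864.78
Installment 4: opening $5,864.78; interest $105.57 → $5,970.35; payment $968.41; balance $5,001.94
Installment 5: opening $5,001.94; interest $90.03 → $5,091.97; payment $952.87; balance $4,139.10
Installment 6: opening $4,139.10; interest $74.50 → $4,213.60; payment $937.34; balance $3,276.26
Installment 7: opening $3,276.26; interest $58.97 → $3,335.23; payment $921.81; balance $2,413.42
Installment 8: opening $2,413.42; interest $43.44 → $2,456.86; payment $906.28; balance $1,550.58
Installment 9: opening $1,550.58; interest $27.91 → $1,578.49; payment $890.75; balance $687.74
Installment 10: opening $687.74; interest $12.38 → $700.12; payment $700.12; balance $0.00
Total interest: $152.16 + $136.63 + $121.10 + $105.57 + $90.03 + $74.50 + $58.97 + $43.44 + $27.91 + $12.38 = $822.69

$822.69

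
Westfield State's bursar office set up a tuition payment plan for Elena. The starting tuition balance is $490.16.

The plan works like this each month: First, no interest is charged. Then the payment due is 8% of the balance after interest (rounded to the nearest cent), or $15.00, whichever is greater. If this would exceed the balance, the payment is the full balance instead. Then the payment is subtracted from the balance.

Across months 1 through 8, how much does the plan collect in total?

$238.60

Month 1: opening $490.16; payment $39.21; balance $450.95
Month 2: opening $450.95; payment $36.08; balance $414.87
Month 3: opening $414.87; payment $33.19; balance $381.68
Month 4: opening $381.68; payment $30.53; balance $351.15
Month 5: opening $351.15; payment $28.09; balance $323.06
Month 6: opening $323.06; payment $25.84; balance $297.22
Month 7: opening $297.22; payment $23.78; balance $273.44
Month 8: opening $273.44; payment $21.88; balance $251.56
Total paid: $238.60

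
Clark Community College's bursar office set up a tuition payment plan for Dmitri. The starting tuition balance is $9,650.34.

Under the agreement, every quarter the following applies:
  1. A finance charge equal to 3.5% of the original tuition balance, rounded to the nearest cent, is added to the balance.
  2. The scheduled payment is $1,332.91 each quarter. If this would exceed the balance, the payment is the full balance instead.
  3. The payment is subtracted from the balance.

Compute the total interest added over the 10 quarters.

$3,377.60

Quarter 1: opening $9,650.34; interest $337.76 → $9,988.10; payment $1,332.91; balance $8,655.19
Quarter 2: opening $8,655.19; interest $337.76 → $8,992.95; payment $1,332.91; balance $7,660.04
Quarter 3: opening $7,660.04; interest $337.76 → $7,997.80; payment $1,332.91; balance $6,664.89
Quarter 4: opening $6,664.89; interest $337.76 → $7,002.65; payment $1,332.91; balance $5,669.74
Quarter 5: opening $5,669.74; interest $337.76 → $6,007.50; payment $1,332.91; balance $4,674.59
Quarter 6: opening $4,674.59; interest $337.76 → $5,012.35; payment $1,332.91; balance $3,679.44
Quarter 7: opening $3,679.44; interest $337.76 → $4,017.20; payment $1,332.91; balance $2,684.29
Quarter 8: opening $2,684.29; interest $337.76 → $3,022.05; payment $1,332.91; balance $1,689.14
Quarter 9: opening $1,689.14; interest $337.76 → $2,026.90; payment $1,332.91; balance $693.99
Quarter 10: opening $693.99; interest $337.76 → $1,031.75; payment $1,031.75; balance $0.00
Total interest: $337.76 + $337.76 + $337.76 + $337.76 + $337.76 + $337.76 + $337.76 + $337.76 + $337.76 + $337.76 = $3,377.60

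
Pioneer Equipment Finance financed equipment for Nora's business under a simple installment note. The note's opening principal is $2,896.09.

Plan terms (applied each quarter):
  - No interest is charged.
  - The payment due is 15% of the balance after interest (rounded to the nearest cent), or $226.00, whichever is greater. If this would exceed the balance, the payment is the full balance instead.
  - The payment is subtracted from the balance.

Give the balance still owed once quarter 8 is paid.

Quarter 1: opening $2,896.09; payment $434.41; balance $2,461.68
Quarter 2: opening $2,461.68; payment $369.25; balance $2,092.43
Quarter 3: opening $2,092.43; payment $313.86; balance $1,778.57
Quarter 4: opening $1,778.57; payment $266.79; balance $1,511.78
Quarter 5: opening $1,511.78; payment $226.77; balance $1,285.01
Quarter 6: opening $1,285.01; payment $226.00; balance $1,059.01
Quarter 7: opening $1,059.01; payment $226.00; balance $833.01
Quarter 8: opening $833.01; payment $226.00; balance $607.01

$607.01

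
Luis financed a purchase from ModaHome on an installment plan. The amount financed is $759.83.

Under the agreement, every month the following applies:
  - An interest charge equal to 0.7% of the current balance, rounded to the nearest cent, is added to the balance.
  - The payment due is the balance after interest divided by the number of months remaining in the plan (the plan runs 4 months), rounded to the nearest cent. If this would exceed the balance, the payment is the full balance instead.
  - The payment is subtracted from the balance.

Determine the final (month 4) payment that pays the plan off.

# | Opening | Interest | Payment | End bal
1 | $759.83 | $5.32 | $191.29 | $573.86
2 | $573.86 | $4.02 | $192.63 | $385.25
3 | $385.25 | $2.70 | $193.98 | $193.97
4 | $193.97 | $1.36 | $195.33 | $0.00

$195.33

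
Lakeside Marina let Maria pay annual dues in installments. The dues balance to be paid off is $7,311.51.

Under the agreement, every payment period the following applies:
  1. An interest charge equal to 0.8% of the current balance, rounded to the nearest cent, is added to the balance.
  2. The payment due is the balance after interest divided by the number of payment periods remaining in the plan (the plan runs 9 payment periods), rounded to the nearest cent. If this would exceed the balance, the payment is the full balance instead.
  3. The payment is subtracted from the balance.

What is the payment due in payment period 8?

# | Opening | Interest | Payment | End bal
1 | $7,311.51 | $58.49 | $818.89 | $6,551.11
2 | $6,551.11 | $52.41 | $825.44 | $5,778.08
3 | $5,778.08 | $46.22 | $832.04 | $4,992.26
4 | $4,992.26 | $39.94 | $838.70 | $4,193.50
5 | $4,193.50 | $33.55 | $845.41 | $3,381.64
6 | $3,381.64 | $27.05 | $852.17 | $2,556.52
7 | $2,556.52 | $20.45 | $858.99 | $1,717.98
8 | $1,717.98 | $13.74 | $865.86 | $865.86

$865.86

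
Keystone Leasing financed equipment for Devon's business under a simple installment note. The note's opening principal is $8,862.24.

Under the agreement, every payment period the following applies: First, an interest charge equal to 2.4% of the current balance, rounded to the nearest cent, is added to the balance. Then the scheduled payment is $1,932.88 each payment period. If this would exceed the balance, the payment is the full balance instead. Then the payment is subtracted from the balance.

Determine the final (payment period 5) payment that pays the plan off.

Payment period 1: opening $8,862.24; interest $212.69 → $9,074.93; payment $1,932.88; balance $7,142.05
Payment period 2: opening $7,142.05; interest $171.41 → $7,313.46; payment $1,932.88; balance $5,380.58
Payment period 3: opening $5,380.58; interest $129.13 → $5,509.71; payment $1,932.88; balance $3,576.83
Payment period 4: opening $3,576.83; interest $85.84 → $3,662.67; payment $1,932.88; balance $1,729.79
Payment period 5: opening $1,729.79; interest $41.51 → $1,771.30; payment $1,771.30; balance $0.00

$1,771.30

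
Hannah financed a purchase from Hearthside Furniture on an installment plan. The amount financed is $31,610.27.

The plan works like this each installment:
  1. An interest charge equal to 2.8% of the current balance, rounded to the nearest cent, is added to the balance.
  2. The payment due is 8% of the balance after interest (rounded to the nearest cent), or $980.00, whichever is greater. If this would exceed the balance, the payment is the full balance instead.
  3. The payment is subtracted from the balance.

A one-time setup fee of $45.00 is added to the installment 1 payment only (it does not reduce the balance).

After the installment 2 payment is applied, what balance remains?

Installment 1: opening $31,610.27; interest $885.09 → $32,495.36; payment $2,599.63 (+ $45.00 fee); balance $29,895.73
Installment 2: opening $29,895.73; interest $837.08 → $30,732.81; payment $2,458.62; balance $28,274.19

$28,274.19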